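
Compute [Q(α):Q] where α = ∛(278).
[Q(α):Q] = 3

The minimal polynomial of α is x^3 - 278, irreducible over Q since 278 is not a perfect cube (so x^3 - 278 has no rational root). Hence [Q(α):Q] = deg(m_α) = 3.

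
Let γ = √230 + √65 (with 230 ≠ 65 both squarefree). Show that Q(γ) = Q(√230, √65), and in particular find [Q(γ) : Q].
[Q(γ) : Q] = 4 (equivalently, Q(γ) = Q(√230, √65))

Obviously Q(γ) ⊆ Q(√230, √65), and [Q(√230, √65):Q] = 4 (since 230, 65 are distinct squarefree integers > 1 with 14950 not a perfect square). To show equality we compute the minimal polynomial of γ. From γ = √230 + √65: γ^2 = 230 + 2√(14950) + 65 = 295 + 2√(14950), so γ^2 - 295 = 2√(14950); squaring, (γ^2 - 295)^2 = 4·14950, i.e. γ^4 - 590γ^2 + 87025 - 59800 = 0, i.e. γ^4 - 590γ^2 + 27225 = 0. So γ is a root of x^4 - 590x^2 + 27225. This polynomial is irreducible over Q: it has no rational root (each ±√230 ± √65 is irrational), and any factorization into two quadratics over Q would force √(14950) ∈ Q (pairing opposite roots) or √230, √65 ∈ Q (other pairings), all impossible. Hence [Q(γ):Q] = 4 = [Q(√230, √65):Q], so Q(γ) = Q(√230, √65).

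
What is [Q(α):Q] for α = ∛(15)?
[Q(α):Q] = 3

The minimal polynomial of α is x^3 - 15, irreducible over Q since 15 is not a perfect cube (so x^3 - 15 has no rational root). Hence [Q(α):Q] = deg(m_α) = 3.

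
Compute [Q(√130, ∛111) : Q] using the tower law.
[Q(√130, ∛111) : Q] = 6

Let L = Q(√130, ∛111). Since Q(√130) ⊂ L and [Q(√130):Q] = 2, the tower law gives 2 | [L:Q]. Likewise Q(∛111) ⊂ L with [Q(∛111):Q] = 3 (because 111 is not a perfect cube), so 3 | [L:Q]. As gcd(2,3) = 1, [L:Q] is divisible by 6. Conversely L is generated over Q by √130 and ∛111, so [L:Q] ≤ 2·3 = 6. Therefore [Q(√130, ∛111) : Q] = 6.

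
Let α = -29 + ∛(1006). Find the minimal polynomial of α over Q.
m_α(x) = x^3 + 87x^2 + 2523x + 23383

Set β = α + 29 = ∛(1006), so β^3 = 1006. Then (α + 29)^3 - 1006 = 0, i.e. α is a root of g(x) = (x + 29)^3 - 1006 = x^3 + 87x^2 + 2523x + 23383. Since g(x) = h(x + 29) where h(x) = x^3 - 1006, and h is irreducible over Q (because 1006 is not a perfect cube, so h has no rational root, and a monic cubic with no rational root is irreducible), g is also irreducible (irreducibility is preserved under the substitution x → x + 29). Hence m_α(x) = x^3 + 87x^2 + 2523x + 23383.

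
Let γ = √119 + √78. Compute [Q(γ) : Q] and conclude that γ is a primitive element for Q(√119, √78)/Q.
[Q(γ) : Q] = 4 (equivalently, Q(γ) = Q(√119, √78))

Obviously Q(γ) ⊆ Q(√119, √78), and [Q(√119, √78):Q] = 4 (since 119, 78 are distinct squarefree integers > 1 with 9282 not a perfect square). To show equality we compute the minimal polynomial of γ. From γ = √119 + √78: γ^2 = 119 + 2√(9282) + 78 = 197 + 2√(9282), so γ^2 - 197 = 2√(9282); squaring, (γ^2 - 197)^2 = 4·9282, i.e. γ^4 - 394γ^2 + 38809 - 37128 = 0, i.e. γ^4 - 394γ^2 + 1681 = 0. So γ is a root of x^4 - 394x^2 + 1681. This polynomial is irreducible over Q: it has no rational root (each ±√119 ± √78 is irrational), and any factorization into two quadratics over Q would force √(9282) ∈ Q (pairing opposite roots) or √119, √78 ∈ Q (other pairings), all impossible. Hence [Q(γ):Q] = 4 = [Q(√119, √78):Q], so Q(γ) = Q(√119, √78).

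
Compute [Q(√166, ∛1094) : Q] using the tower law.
[Q(√166, ∛1094) : Q] = 6

Let L = Q(√166, ∛1094). Since Q(√166) ⊂ L and [Q(√166):Q] = 2, the tower law gives 2 | [L:Q]. Likewise Q(∛1094) ⊂ L with [Q(∛1094):Q] = 3 (because 1094 is not a perfect cube), so 3 | [L:Q]. As gcd(2,3) = 1, [L:Q] is divisible by 6. Conversely L is generated over Q by √166 and ∛1094, so [L:Q] ≤ 2·3 = 6. Therefore [Q(√166, ∛1094) : Q] = 6.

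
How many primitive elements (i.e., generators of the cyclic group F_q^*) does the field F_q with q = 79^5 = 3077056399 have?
There are φ(3077056398) = 946786560 primitive elements

F_q^* is cyclic of order q - 1 = 3077056398. A cyclic group of order m has exactly φ(m) generators. Here m = 3077056398 = 2 · 3 · 13 · 39449441, so the number of primitive elements is φ(3077056398) = 946786560.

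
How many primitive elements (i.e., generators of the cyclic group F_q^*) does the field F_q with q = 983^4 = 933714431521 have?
There are φ(933714431520) = 223744819200 primitive elements

F_q^* is cyclic of order q - 1 = 933714431520. A cyclic group of order m has exactly φ(m) generators. Here m = 933714431520 = 2^5 · 3 · 5 · 13 · 41 · 491 · 7433, so the number of primitive elements is φ(933714431520) = 223744819200.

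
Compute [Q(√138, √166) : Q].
[Q(√138, √166) : Q] = 4

[Q(√138):Q] = 2 (min poly x^2 - 138, irreducible since 138 is squarefree > 1). For the top step, suppose √166 ∈ Q(√138), say √166 = c + d√138 with c, d ∈ Q. Squaring: 166 = c^2 + 138d^2 + 2cd√138. Since √138 ∉ Q this forces 2cd = 0. If d = 0 then √166 = c ∈ Q, contradicting 166 squarefree > 1. If c = 0 then 166 = 138d^2, so 138·166 = (138d)^2 is a perfect square in Q — but 138·166 = 22908 is not a perfect square (since 138 and 166 are distinct squarefree integers). Contradiction. Hence √166 ∉ Q(√138), so x^2 - 166 stays irreducible over Q(√138) and [Q(√138, √166) : Q(√138)] = 2. By the tower law, [Q(√138, √166) : Q] = 2 · 2 = 4.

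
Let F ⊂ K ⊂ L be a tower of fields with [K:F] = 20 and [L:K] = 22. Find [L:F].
[L:F] = 440

The tower law says that for any tower of field extensions F ⊂ K ⊂ L with finite degrees, [L:F] = [L:K] · [K:F]. Here this gives [L:F] = 22 · 20 = 440.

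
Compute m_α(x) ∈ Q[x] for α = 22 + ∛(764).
m_α(x) = x^3 - 66x^2 + 1452x - 11412

Set β = α - 22 = ∛(764), so β^3 = 764. Then (α - 22)^3 - 764 = 0, i.e. α is a root of g(x) = (x - 22)^3 - 764 = x^3 - 66x^2 + 1452x - 11412. Since g(x) = h(x - 22) where h(x) = x^3 - 764, and h is irreducible over Q (because 764 is not a perfect cube, so h has no rational root, and a monic cubic with no rational root is irreducible), g is also irreducible (irreducibility is preserved under the substitution x → x - 22). Hence m_α(x) = x^3 - 66x^2 + 1452x - 11412.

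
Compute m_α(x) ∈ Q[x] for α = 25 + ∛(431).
m_α(x) = x^3 - 75x^2 + 1875x - 16056

Set β = α - 25 = ∛(431), so β^3 = 431. Then (α - 25)^3 - 431 = 0, i.e. α is a root of g(x) = (x - 25)^3 - 431 = x^3 - 75x^2 + 1875x - 16056. Since g(x) = h(x - 25) where h(x) = x^3 - 431, and h is irreducible over Q (because 431 is not a perfect cube, so h has no rational root, and a monic cubic with no rational root is irreducible), g is also irreducible (irreducibility is preserved under the substitution x → x - 25). Hence m_α(x) = x^3 - 75x^2 + 1875x - 16056.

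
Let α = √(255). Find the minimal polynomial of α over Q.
m_α(x) = x^2 - 255

α satisfies α^2 - 255 = 0, so x^2 - 255 annihilates α. Since d = 255 is squarefree and ≠ 1, it is not a perfect square in Q, so x^2 - 255 has no rational root and is therefore irreducible over Q (a degree-2 polynomial over a field is irreducible iff it has no root). Hence m_α(x) = x^2 - 255.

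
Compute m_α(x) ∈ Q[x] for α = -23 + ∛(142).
m_α(x) = x^3 + 69x^2 + 1587x + 12025

Set β = α + 23 = ∛(142), so β^3 = 142. Then (α + 23)^3 - 142 = 0, i.e. α is a root of g(x) = (x + 23)^3 - 142 = x^3 + 69x^2 + 1587x + 12025. Since g(x) = h(x + 23) where h(x) = x^3 - 142, and h is irreducible over Q (because 142 is not a perfect cube, so h has no rational root, and a monic cubic with no rational root is irreducible), g is also irreducible (irreducibility is preserved under the substitution x → x + 23). Hence m_α(x) = x^3 + 69x^2 + 1587x + 12025.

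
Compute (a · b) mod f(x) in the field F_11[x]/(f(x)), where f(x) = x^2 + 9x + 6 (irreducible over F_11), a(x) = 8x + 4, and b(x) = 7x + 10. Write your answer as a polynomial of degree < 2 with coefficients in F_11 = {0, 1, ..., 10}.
a · b ≡ 1 (mod f(x))

Multiply in F_11[x]: a(x)·b(x) = (8x + 4)·(7x + 10) = x^2 + 9x + 7. This has degree ≥ 2, so divide by f(x) over F_11: x^2 + 9x + 7 = (1)·(x^2 + 9x + 6) + (1). Hence a·b ≡ 1 (mod f). (F_11[x]/(f) is a field with 11^2 = 121 elements since f is irreducible of degree 2.)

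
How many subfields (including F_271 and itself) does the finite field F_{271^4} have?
F_{271^4} has 3 subfields

The subfields of F_{p^n} are exactly the fields F_{p^d} for d | n (each is the fixed field of the unique index-d subgroup of Gal(F_{p^n}/F_p) ≅ Z/nZ). The divisors of n = 4 are {1, 2, 4}, giving 3 subfields: F_{271^1}, F_{271^2}, F_{271^4}.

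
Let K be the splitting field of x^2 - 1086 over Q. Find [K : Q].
[K : Q] = 2

f(x) = x^2 - 1086 factors as (x - √1086)(x + √1086). The splitting field is K = Q(√1086). Since 1086 is squarefree and > 1, it is not a perfect square, so x^2 - 1086 is irreducible over Q and [Q(√1086) : Q] = 2. Hence [K : Q] = 2.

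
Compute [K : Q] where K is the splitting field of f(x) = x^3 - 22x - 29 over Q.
[K : Q] = 6

By the rational root test, any rational root of the monic integer polynomial f(x) = x^3 - 22x - 29 must be an integer dividing the constant term -29, i.e. one of ±{1, 29}. Evaluating: f(1) = -50, f(-1) = -8, f(29) = 23722, f(-29) = -23780; none is 0, so f has no rational root and is therefore irreducible over Q (a cubic with no linear factor over a field is irreducible). For an irreducible cubic, the Galois group is A_3 or S_3 according as the discriminant disc(f) = -4a^3 - 27b^2 = -4·(-22)^3 - 27·(-29)^2 = 19885 is or is not a square in Q. Here disc(f) = 19885 is not a perfect square in Q, so the Galois group of f over Q is not contained in A_3 and must be all of S_3. The splitting field has degree |S_3| = 6 over Q, so [K : Q] = 6.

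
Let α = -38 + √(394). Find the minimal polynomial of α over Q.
m_α(x) = x^2 + 76x + 1050

From α + 38 = √(394), squaring gives (α + 38)^2 = 394, i.e. α^2 + 76α + 1444 = 394, so α^2 + 76α + 1050 = 0. The discriminant of x^2 + 76x + 1050 is (76)^2 - 4·(1050) = 5776 - 4200 = 1576, and 4·(394) is not a perfect square in Q since 394 is squarefree and ≠ 1. Hence x^2 + 76x + 1050 is irreducible over Q and is the minimal polynomial of α.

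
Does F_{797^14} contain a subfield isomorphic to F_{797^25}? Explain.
No: F_{797^25} is not a subfield of F_{797^14}

F_{p^m} embeds in F_{p^n} iff m | n. Here 25 ∤ 14 (since 14 = 0·25 + 14 with remainder 14 ≠ 0), so F_{797^25} is not a subfield of F_{797^14}. Equivalently: if it were, the tower law would give 25 = [F_{797^25}:F_797] dividing [F_{797^14}:F_797] = 14, contradiction.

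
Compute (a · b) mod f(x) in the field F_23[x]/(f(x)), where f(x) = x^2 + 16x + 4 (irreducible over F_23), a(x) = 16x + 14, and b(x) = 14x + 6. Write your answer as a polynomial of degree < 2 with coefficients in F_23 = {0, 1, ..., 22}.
a · b ≡ 20x + 16 (mod f(x))

Multiply in F_23[x]: a(x)·b(x) = (16x + 14)·(14x + 6) = 17x^2 + 16x + 15. This has degree ≥ 2, so divide by f(x) over F_23: 17x^2 + 16x + 15 = (17)·(x^2 + 16x + 4) + (20x + 16). Hence a·b ≡ 20x + 16 (mod f). (F_23[x]/(f) is a field with 23^2 = 529 elements since f is irreducible of degree 2.)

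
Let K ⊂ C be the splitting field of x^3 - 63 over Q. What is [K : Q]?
[K : Q] = 6

The roots of x^3 - 63 are ∛63, ω∛63, ω^2∛63 where ω = e^(2πi/3) is a primitive cube root of unity, so K = Q(∛63, ω). Now [Q(∛63):Q] = 3 (since 63 is not a perfect cube, x^3 - 63 is irreducible) and [Q(ω):Q] = 2. Both 2 and 3 divide [K:Q], and [K:Q] ≤ 3·2 = 6, so [K:Q] = 6. (Equivalently: Q(∛63) ⊂ R but ω ∉ R, so [K : Q(∛63)] = 2.)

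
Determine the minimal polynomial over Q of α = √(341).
m_α(x) = x^2 - 341

α satisfies α^2 - 341 = 0, so x^2 - 341 annihilates α. Since d = 341 is squarefree and ≠ 1, it is not a perfect square in Q, so x^2 - 341 has no rational root and is therefore irreducible over Q (a degree-2 polynomial over a field is irreducible iff it has no root). Hence m_α(x) = x^2 - 341.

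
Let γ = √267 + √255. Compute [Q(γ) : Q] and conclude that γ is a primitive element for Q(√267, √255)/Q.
[Q(γ) : Q] = 4 (equivalently, Q(γ) = Q(√267, √255))

Obviously Q(γ) ⊆ Q(√267, √255), and [Q(√267, √255):Q] = 4 (since 267, 255 are distinct squarefree integers > 1 with 68085 not a perfect square). To show equality we compute the minimal polynomial of γ. From γ = √267 + √255: γ^2 = 267 + 2√(68085) + 255 = 522 + 2√(68085), so γ^2 - 522 = 2√(68085); squaring, (γ^2 - 522)^2 = 4·68085, i.e. γ^4 - 1044γ^2 + 272484 - 272340 = 0, i.e. γ^4 - 1044γ^2 + 144 = 0. So γ is a root of x^4 - 1044x^2 + 144. This polynomial is irreducible over Q: it has no rational root (each ±√267 ± √255 is irrational), and any factorization into two quadratics over Q would force √(68085) ∈ Q (pairing opposite roots) or √267, √255 ∈ Q (other pairings), all impossible. Hence [Q(γ):Q] = 4 = [Q(√267, √255):Q], so Q(γ) = Q(√267, √255).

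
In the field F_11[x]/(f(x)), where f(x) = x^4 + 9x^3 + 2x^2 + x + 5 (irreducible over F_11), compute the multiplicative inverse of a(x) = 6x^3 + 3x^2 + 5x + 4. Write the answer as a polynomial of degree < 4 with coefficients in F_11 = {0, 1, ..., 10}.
a(x)^(-1) ≡ 3x^3 + 7x^2 + 5x + 5 (mod f(x))

Since f is irreducible over F_11, F_11[x]/(f) is a field and a(x) ≠ 0 has an inverse. Apply the extended Euclidean algorithm to f(x) and a(x) in F_11[x]: f(x) = (2x + 6)·a(x) + (7x^2 + 7x + 3);  a(x) = (4x + 9)·(7x^2 + 7x + 3) + (7x + 10);  (7x^2 + 7x + 3) = (x + 9)·(7x + 10) + (1). The last nonzero remainder is the constant 1 = gcd(f, a) in F_11. Back-substituting through the division chain expresses 1 = s(x)·a(x) + t(x)·f(x) with s(x) ≡ 3x^3 + 7x^2 + 5x + 5 (mod f), so a(x)^(-1) ≡ s(x) = 3x^3 + 7x^2 + 5x + 5 (mod f). Check: (6x^3 + 3x^2 + 5x + 4)·(3x^3 + 7x^2 + 5x + 5) = 7x^6 + 7x^5 + 4x^3 + 2x^2 + x + 9 ≡ 1 (mod x^4 + 9x^3 + 2x^2 + x + 5).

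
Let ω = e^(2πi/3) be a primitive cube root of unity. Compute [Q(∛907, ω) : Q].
[Q(∛907, ω) : Q] = 6

[Q(∛907):Q] = 3 (min poly x^3 - 907, irreducible since 907 is not a perfect cube). [Q(ω):Q] = 2 (min poly x^2 + x + 1). Since Q(∛907) ⊂ R and ω ∉ R, we have ω ∉ Q(∛907), so x^2 + x + 1 remains irreducible over Q(∛907) and [Q(∛907, ω) : Q(∛907)] = 2. By the tower law, [Q(∛907, ω) : Q] = 3 · 2 = 6. (In fact Q(∛907, ω) is the splitting field of x^3 - 907 over Q.)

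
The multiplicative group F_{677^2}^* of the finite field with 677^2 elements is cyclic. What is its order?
|F_{677^2}^*| = 458328

F_{677^2} has 677^2 = 458329 elements; its multiplicative group consists of all nonzero elements, so |F_{677^2}^*| = 458329 - 1 = 458328. (It is cyclic since any finite subgroup of the multiplicative group of a field is cyclic.)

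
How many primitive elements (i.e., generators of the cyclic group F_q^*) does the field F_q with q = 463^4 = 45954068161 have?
There are φ(45954068160) = 7927234560 primitive elements

F_q^* is cyclic of order q - 1 = 45954068160. A cyclic group of order m has exactly φ(m) generators. Here m = 45954068160 = 2^6 · 3 · 5 · 7 · 11 · 13 · 17 · 29 · 97, so the number of primitive elements is φ(45954068160) = 7927234560.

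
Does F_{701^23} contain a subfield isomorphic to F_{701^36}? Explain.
No: F_{701^36} is not a subfield of F_{701^23}

F_{p^m} embeds in F_{p^n} iff m | n. Here 36 ∤ 23 (since 23 = 0·36 + 23 with remainder 23 ≠ 0), so F_{701^36} is not a subfield of F_{701^23}. Equivalently: if it were, the tower law would give 36 = [F_{701^36}:F_701] dividing [F_{701^23}:F_701] = 23, contradiction.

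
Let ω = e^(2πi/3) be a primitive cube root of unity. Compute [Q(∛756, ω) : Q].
[Q(∛756, ω) : Q] = 6

[Q(∛756):Q] = 3 (min poly x^3 - 756, irreducible since 756 is not a perfect cube). [Q(ω):Q] = 2 (min poly x^2 + x + 1). Since Q(∛756) ⊂ R and ω ∉ R, we have ω ∉ Q(∛756), so x^2 + x + 1 remains irreducible over Q(∛756) and [Q(∛756, ω) : Q(∛756)] = 2. By the tower law, [Q(∛756, ω) : Q] = 3 · 2 = 6. (In fact Q(∛756, ω) is the splitting field of x^3 - 756 over Q.)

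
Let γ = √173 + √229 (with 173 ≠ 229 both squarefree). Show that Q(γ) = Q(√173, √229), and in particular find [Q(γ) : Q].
[Q(γ) : Q] = 4 (equivalently, Q(γ) = Q(√173, √229))

Obviously Q(γ) ⊆ Q(√173, √229), and [Q(√173, √229):Q] = 4 (since 173, 229 are distinct squarefree integers > 1 with 39617 not a perfect square). To show equality we compute the minimal polynomial of γ. From γ = √173 + √229: γ^2 = 173 + 2√(39617) + 229 = 402 + 2√(39617), so γ^2 - 402 = 2√(39617); squaring, (γ^2 - 402)^2 = 4·39617, i.e. γ^4 - 804γ^2 + 161604 - 158468 = 0, i.e. γ^4 - 804γ^2 + 3136 = 0. So γ is a root of x^4 - 804x^2 + 3136. This polynomial is irreducible over Q: it has no rational root (each ±√173 ± √229 is irrational), and any factorization into two quadratics over Q would force √(39617) ∈ Q (pairing opposite roots) or √173, √229 ∈ Q (other pairings), all impossible. Hence [Q(γ):Q] = 4 = [Q(√173, √229):Q], so Q(γ) = Q(√173, √229).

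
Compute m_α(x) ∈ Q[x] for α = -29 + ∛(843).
m_α(x) = x^3 + 87x^2 + 2523x + 23546

Set β = α + 29 = ∛(843), so β^3 = 843. Then (α + 29)^3 - 843 = 0, i.e. α is a root of g(x) = (x + 29)^3 - 843 = x^3 + 87x^2 + 2523x + 23546. Since g(x) = h(x + 29) where h(x) = x^3 - 843, and h is irreducible over Q (because 843 is not a perfect cube, so h has no rational root, and a monic cubic with no rational root is irreducible), g is also irreducible (irreducibility is preserved under the substitution x → x + 29). Hence m_α(x) = x^3 + 87x^2 + 2523x + 23546.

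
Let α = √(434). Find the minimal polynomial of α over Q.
m_α(x) = x^2 - 434

α satisfies α^2 - 434 = 0, so x^2 - 434 annihilates α. Since d = 434 is squarefree and ≠ 1, it is not a perfect square in Q, so x^2 - 434 has no rational root and is therefore irreducible over Q (a degree-2 polynomial over a field is irreducible iff it has no root). Hence m_α(x) = x^2 - 434.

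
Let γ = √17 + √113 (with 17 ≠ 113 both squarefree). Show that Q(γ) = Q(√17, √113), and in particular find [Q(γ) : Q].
[Q(γ) : Q] = 4 (equivalently, Q(γ) = Q(√17, √113))

Obviously Q(γ) ⊆ Q(√17, √113), and [Q(√17, √113):Q] = 4 (since 17, 113 are distinct squarefree integers > 1 with 1921 not a perfect square). To show equality we compute the minimal polynomial of γ. From γ = √17 + √113: γ^2 = 17 + 2√(1921) + 113 = 130 + 2√(1921), so γ^2 - 130 = 2√(1921); squaring, (γ^2 - 130)^2 = 4·1921, i.e. γ^4 - 260γ^2 + 16900 - 7684 = 0, i.e. γ^4 - 260γ^2 + 9216 = 0. So γ is a root of x^4 - 260x^2 + 9216. This polynomial is irreducible over Q: it has no rational root (each ±√17 ± √113 is irrational), and any factorization into two quadratics over Q would force √(1921) ∈ Q (pairing opposite roots) or √17, √113 ∈ Q (other pairings), all impossible. Hence [Q(γ):Q] = 4 = [Q(√17, √113):Q], so Q(γ) = Q(√17, √113).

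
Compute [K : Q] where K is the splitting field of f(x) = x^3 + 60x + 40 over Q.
[K : Q] = 6

By the rational root test, any rational root of the monic integer polynomial f(x) = x^3 + 60x + 40 must be an integer dividing the constant term 40, i.e. one of ±{1, 2, 4, 5, 8, 10, 20, 40}. Evaluating: f(1) = 101, f(-1) = -21, f(2) = 168, f(-2) = -88, f(4) = 344, f(-4) = -264, f(5) = 465, f(-5) = -385, f(8) = 1032, f(-8) = -952, f(10) = 1640, f(-10) = -1560, f(20) = 9240, f(-20) = -9160, f(40) = 66440, f(-40) = -66360; none is 0, so f has no rational root and is therefore irreducible over Q (a cubic with no linear factor over a field is irreducible). For an irreducible cubic, the Galois group is A_3 or S_3 according as the discriminant disc(f) = -4a^3 - 27b^2 = -4·(60)^3 - 27·(40)^2 = -907200 is or is not a square in Q. Here disc(f) = -907200 is not a perfect square in Q, so the Galois group of f over Q is not contained in A_3 and must be all of S_3. The splitting field has degree |S_3| = 6 over Q, so [K : Q] = 6.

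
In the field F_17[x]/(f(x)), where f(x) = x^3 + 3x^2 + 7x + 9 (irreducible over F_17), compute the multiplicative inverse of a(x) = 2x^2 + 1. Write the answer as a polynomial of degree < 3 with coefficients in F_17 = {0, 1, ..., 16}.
a(x)^(-1) ≡ 11x^2 + 2x + 4 (mod f(x))

Since f is irreducible over F_17, F_17[x]/(f) is a field and a(x) ≠ 0 has an inverse. Apply the extended Euclidean algorithm to f(x) and a(x) in F_17[x]: f(x) = (9x + 10)·a(x) + (15x + 16);  a(x) = (16x + 9)·(15x + 16) + (10). The last nonzero remainder is the constant 10 = gcd(f, a) in F_17. Back-substituting through the division chain expresses 10 = s(x)·a(x) + t(x)·f(x) with s(x) ≡ 8x^2 + 3x + 6 (mod f), so (8x^2 + 3x + 6)·a(x) ≡ 10 (mod f). Multiplying by 10^(-1) ≡ 12 in F_17 gives a(x)^(-1) ≡ 12·(8x^2 + 3x + 6) ≡ 11x^2 + 2x + 4 (mod f). Check: (2x^2 + 1)·(11x^2 + 2x + 4) = 5x^4 + 4x^3 + 2x^2 + 2x + 4 ≡ 1 (mod x^3 + 3x^2 + 7x + 9).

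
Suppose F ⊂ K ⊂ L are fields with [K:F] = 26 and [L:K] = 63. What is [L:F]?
[L:F] = 1638

The tower law says that for any tower of field extensions F ⊂ K ⊂ L with finite degrees, [L:F] = [L:K] · [K:F]. Here this gives [L:F] = 63 · 26 = 1638.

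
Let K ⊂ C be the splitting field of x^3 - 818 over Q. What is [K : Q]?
[K : Q] = 6

The roots of x^3 - 818 are ∛818, ω∛818, ω^2∛818 where ω = e^(2πi/3) is a primitive cube root of unity, so K = Q(∛818, ω). Now [Q(∛818):Q] = 3 (since 818 is not a perfect cube, x^3 - 818 is irreducible) and [Q(ω):Q] = 2. Both 2 and 3 divide [K:Q], and [K:Q] ≤ 3·2 = 6, so [K:Q] = 6. (Equivalently: Q(∛818) ⊂ R but ω ∉ R, so [K : Q(∛818)] = 2.)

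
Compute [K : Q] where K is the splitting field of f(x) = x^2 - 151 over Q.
[K : Q] = 2

f(x) = x^2 - 151 factors as (x - √151)(x + √151). The splitting field is K = Q(√151). Since 151 is squarefree and > 1, it is not a perfect square, so x^2 - 151 is irreducible over Q and [Q(√151) : Q] = 2. Hence [K : Q] = 2.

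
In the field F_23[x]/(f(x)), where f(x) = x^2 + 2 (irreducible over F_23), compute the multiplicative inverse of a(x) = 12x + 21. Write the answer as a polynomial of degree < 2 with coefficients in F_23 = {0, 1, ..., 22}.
a(x)^(-1) ≡ 5x + 20 (mod f(x))

Since f is irreducible over F_23, F_23[x]/(f) is a field and a(x) ≠ 0 has an inverse. Apply the extended Euclidean algorithm to f(x) and a(x) in F_23[x]: f(x) = (2x + 8)·a(x) + (18). The last nonzero remainder is the constant 18 = gcd(f, a) in F_23. Back-substituting through the division chain expresses 18 = s(x)·a(x) + t(x)·f(x) with s(x) ≡ 21x + 15 (mod f), so (21x + 15)·a(x) ≡ 18 (mod f). Multiplying by 18^(-1) ≡ 9 in F_23 gives a(x)^(-1) ≡ 9·(21x + 15) ≡ 5x + 20 (mod f). Check: (12x + 21)·(5x + 20) = 14x^2 + 6 ≡ 1 (mod x^2 + 2).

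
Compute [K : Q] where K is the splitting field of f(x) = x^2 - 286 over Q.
[K : Q] = 2

f(x) = x^2 - 286 factors as (x - √286)(x + √286). The splitting field is K = Q(√286). Since 286 is squarefree and > 1, it is not a perfect square, so x^2 - 286 is irreducible over Q and [Q(√286) : Q] = 2. Hence [K : Q] = 2.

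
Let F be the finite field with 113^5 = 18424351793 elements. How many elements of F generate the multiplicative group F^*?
There are φ(18424351792) = 7149600000 primitive elements

F_q^* is cyclic of order q - 1 = 18424351792. A cyclic group of order m has exactly φ(m) generators. Here m = 18424351792 = 2^4 · 7 · 11 · 251 · 59581, so the number of primitive elements is φ(18424351792) = 7149600000.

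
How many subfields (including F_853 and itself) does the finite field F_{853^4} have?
F_{853^4} has 3 subfields

The subfields of F_{p^n} are exactly the fields F_{p^d} for d | n (each is the fixed field of the unique index-d subgroup of Gal(F_{p^n}/F_p) ≅ Z/nZ). The divisors of n = 4 are {1, 2, 4}, giving 3 subfields: F_{853^1}, F_{853^2}, F_{853^4}.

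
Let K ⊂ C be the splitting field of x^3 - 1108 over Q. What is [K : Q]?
[K : Q] = 6

The roots of x^3 - 1108 are ∛1108, ω∛1108, ω^2∛1108 where ω = e^(2πi/3) is a primitive cube root of unity, so K = Q(∛1108, ω). Now [Q(∛1108):Q] = 3 (since 1108 is not a perfect cube, x^3 - 1108 is irreducible) and [Q(ω):Q] = 2. Both 2 and 3 divide [K:Q], and [K:Q] ≤ 3·2 = 6, so [K:Q] = 6. (Equivalently: Q(∛1108) ⊂ R but ω ∉ R, so [K : Q(∛1108)] = 2.)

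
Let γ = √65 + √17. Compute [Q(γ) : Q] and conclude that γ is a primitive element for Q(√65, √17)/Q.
[Q(γ) : Q] = 4 (equivalently, Q(γ) = Q(√65, √17))

Obviously Q(γ) ⊆ Q(√65, √17), and [Q(√65, √17):Q] = 4 (since 65, 17 are distinct squarefree integers > 1 with 1105 not a perfect square). To show equality we compute the minimal polynomial of γ. From γ = √65 + √17: γ^2 = 65 + 2√(1105) + 17 = 82 + 2√(1105), so γ^2 - 82 = 2√(1105); squaring, (γ^2 - 82)^2 = 4·1105, i.e. γ^4 - 164γ^2 + 6724 - 4420 = 0, i.e. γ^4 - 164γ^2 + 2304 = 0. So γ is a root of x^4 - 164x^2 + 2304. This polynomial is irreducible over Q: it has no rational root (each ±√65 ± √17 is irrational), and any factorization into two quadratics over Q would force √(1105) ∈ Q (pairing opposite roots) or √65, √17 ∈ Q (other pairings), all impossible. Hence [Q(γ):Q] = 4 = [Q(√65, √17):Q], so Q(γ) = Q(√65, √17).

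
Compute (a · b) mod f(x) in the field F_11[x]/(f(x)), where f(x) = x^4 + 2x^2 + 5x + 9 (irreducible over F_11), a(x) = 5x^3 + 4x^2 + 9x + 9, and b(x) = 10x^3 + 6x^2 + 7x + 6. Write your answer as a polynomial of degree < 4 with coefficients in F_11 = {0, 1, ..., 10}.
a · b ≡ 10x^3 + 2x^2 + x + 9 (mod f(x))

Multiply in F_11[x]: a(x)·b(x) = (5x^3 + 4x^2 + 9x + 9)·(10x^3 + 6x^2 + 7x + 6) = 6x^6 + 4x^5 + 6x^4 + 4x^3 + 9x^2 + 7x + 10. This has degree ≥ 4, so divide by f(x) over F_11: 6x^6 + 4x^5 + 6x^4 + 4x^3 + 9x^2 + 7x + 10 = (6x^2 + 4x + 5)·(x^4 + 2x^2 + 5x + 9) + (10x^3 + 2x^2 + x + 9). Hence a·b ≡ 10x^3 + 2x^2 + x + 9 (mod f). (F_11[x]/(f) is a field with 11^4 = 14641 elements since f is irreducible of degree 4.)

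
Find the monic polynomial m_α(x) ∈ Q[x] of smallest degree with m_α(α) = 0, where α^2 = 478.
m_α(x) = x^2 - 478

α satisfies α^2 - 478 = 0, so x^2 - 478 annihilates α. Since d = 478 is squarefree and ≠ 1, it is not a perfect square in Q, so x^2 - 478 has no rational root and is therefore irreducible over Q (a degree-2 polynomial over a field is irreducible iff it has no root). Hence m_α(x) = x^2 - 478.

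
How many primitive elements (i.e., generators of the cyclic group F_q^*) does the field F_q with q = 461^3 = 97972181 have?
There are φ(97972180) = 37319040 primitive elements

F_q^* is cyclic of order q - 1 = 97972180. A cyclic group of order m has exactly φ(m) generators. Here m = 97972180 = 2^2 · 5 · 23 · 373 · 571, so the number of primitive elements is φ(97972180) = 37319040.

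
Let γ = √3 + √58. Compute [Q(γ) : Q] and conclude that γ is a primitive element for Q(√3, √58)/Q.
[Q(γ) : Q] = 4 (equivalently, Q(γ) = Q(√3, √58))

Obviously Q(γ) ⊆ Q(√3, √58), and [Q(√3, √58):Q] = 4 (since 3, 58 are distinct squarefree integers > 1 with 174 not a perfect square). To show equality we compute the minimal polynomial of γ. From γ = √3 + √58: γ^2 = 3 + 2√(174) + 58 = 61 + 2√(174), so γ^2 - 61 = 2√(174); squaring, (γ^2 - 61)^2 = 4·174, i.e. γ^4 - 122γ^2 + 3721 - 696 = 0, i.e. γ^4 - 122γ^2 + 3025 = 0. So γ is a root of x^4 - 122x^2 + 3025. This polynomial is irreducible over Q: it has no rational root (each ±√3 ± √58 is irrational), and any factorization into two quadratics over Q would force √(174) ∈ Q (pairing opposite roots) or √3, √58 ∈ Q (other pairings), all impossible. Hence [Q(γ):Q] = 4 = [Q(√3, √58):Q], so Q(γ) = Q(√3, √58).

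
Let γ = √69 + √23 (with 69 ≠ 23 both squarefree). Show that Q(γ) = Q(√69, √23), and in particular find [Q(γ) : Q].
[Q(γ) : Q] = 4 (equivalently, Q(γ) = Q(√69, √23))

Obviously Q(γ) ⊆ Q(√69, √23), and [Q(√69, √23):Q] = 4 (since 69, 23 are distinct squarefree integers > 1 with 1587 not a perfect square). To show equality we compute the minimal polynomial of γ. From γ = √69 + √23: γ^2 = 69 + 2√(1587) + 23 = 92 + 2√(1587), so γ^2 - 92 = 2√(1587); squaring, (γ^2 - 92)^2 = 4·1587, i.e. γ^4 - 184γ^2 + 8464 - 6348 = 0, i.e. γ^4 - 184γ^2 + 2116 = 0. So γ is a root of x^4 - 184x^2 + 2116. This polynomial is irreducible over Q: it has no rational root (each ±√69 ± √23 is irrational), and any factorization into two quadratics over Q would force √(1587) ∈ Q (pairing opposite roots) or √69, √23 ∈ Q (other pairings), all impossible. Hence [Q(γ):Q] = 4 = [Q(√69, √23):Q], so Q(γ) = Q(√69, √23).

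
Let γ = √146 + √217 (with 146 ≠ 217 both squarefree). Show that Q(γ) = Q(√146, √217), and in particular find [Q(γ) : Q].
[Q(γ) : Q] = 4 (equivalently, Q(γ) = Q(√146, √217))

Obviously Q(γ) ⊆ Q(√146, √217), and [Q(√146, √217):Q] = 4 (since 146, 217 are distinct squarefree integers > 1 with 31682 not a perfect square). To show equality we compute the minimal polynomial of γ. From γ = √146 + √217: γ^2 = 146 + 2√(31682) + 217 = 363 + 2√(31682), so γ^2 - 363 = 2√(31682); squaring, (γ^2 - 363)^2 = 4·31682, i.e. γ^4 - 726γ^2 + 131769 - 126728 = 0, i.e. γ^4 - 726γ^2 + 5041 = 0. So γ is a root of x^4 - 726x^2 + 5041. This polynomial is irreducible over Q: it has no rational root (each ±√146 ± √217 is irrational), and any factorization into two quadratics over Q would force √(31682) ∈ Q (pairing opposite roots) or √146, √217 ∈ Q (other pairings), all impossible. Hence [Q(γ):Q] = 4 = [Q(√146, √217):Q], so Q(γ) = Q(√146, √217).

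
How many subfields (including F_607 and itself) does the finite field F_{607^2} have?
F_{607^2} has 2 subfields

The subfields of F_{p^n} are exactly the fields F_{p^d} for d | n (each is the fixed field of the unique index-d subgroup of Gal(F_{p^n}/F_p) ≅ Z/nZ). The divisors of n = 2 are {1, 2}, giving 2 subfields: F_{607^1}, F_{607^2}.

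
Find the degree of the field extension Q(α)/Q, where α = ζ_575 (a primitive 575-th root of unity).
[Q(α):Q] = 440

The minimal polynomial of ζ_575 over Q is the 575-th cyclotomic polynomial Φ_575(x), which is irreducible over Q and has degree φ(575) = 440. Hence [Q(α):Q] = φ(575) = 440.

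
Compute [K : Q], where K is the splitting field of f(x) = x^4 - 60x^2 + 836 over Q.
[K : Q] = 4

Solving the quadratic in x^2: x^2 = (60 ± √(60^2 - 4·836))/2 = (60 ± √256)/2 = (60 ± 16)/2, giving x^2 = 38 or x^2 = 22. So f(x) = (x^2 - 38)(x^2 - 22) and the roots of f are ±√38, ±√22. Hence the splitting field is K = Q(√38, √22). Since 38 and 22 are distinct squarefree integers > 1, their product 836 is not a perfect square, so √22 ∉ Q(√38). By the tower law [K:Q] = [Q(√38,√22):Q(√38)] · [Q(√38):Q] = 2 · 2 = 4.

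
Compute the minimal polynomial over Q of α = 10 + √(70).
m_α(x) = x^2 - 20x + 30

From α - 10 = √(70), squaring gives (α - 10)^2 = 70, i.e. α^2 - 20α + 100 = 70, so α^2 - 20α + 30 = 0. The discriminant of x^2 - 20x + 30 is (-20)^2 - 4·(30) = 400 - 120 = 280, and 4·(70) is not a perfect square in Q since 70 is squarefree and ≠ 1. Hence x^2 - 20x + 30 is irreducible over Q and is the minimal polynomial of α.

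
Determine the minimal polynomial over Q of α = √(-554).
m_α(x) = x^2 + 554

α satisfies α^2 + 554 = 0, so x^2 + 554 annihilates α. Since d = -554 is squarefree and ≠ 1, it is not a perfect square in Q, so x^2 + 554 has no rational root and is therefore irreducible over Q (a degree-2 polynomial over a field is irreducible iff it has no root). Hence m_α(x) = x^2 + 554.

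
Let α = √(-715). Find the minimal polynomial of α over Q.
m_α(x) = x^2 + 715

α satisfies α^2 + 715 = 0, so x^2 + 715 annihilates α. Since d = -715 is squarefree and ≠ 1, it is not a perfect square in Q, so x^2 + 715 has no rational root and is therefore irreducible over Q (a degree-2 polynomial over a field is irreducible iff it has no root). Hence m_α(x) = x^2 + 715.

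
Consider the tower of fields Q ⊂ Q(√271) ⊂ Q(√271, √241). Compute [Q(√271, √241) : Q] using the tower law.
[Q(√271, √241) : Q] = 4

[Q(√271):Q] = 2 (min poly x^2 - 271, irreducible since 271 is squarefree > 1). For the top step, suppose √241 ∈ Q(√271), say √241 = c + d√271 with c, d ∈ Q. Squaring: 241 = c^2 + 271d^2 + 2cd√271. Since √271 ∉ Q this forces 2cd = 0. If d = 0 then √241 = c ∈ Q, contradicting 241 squarefree > 1. If c = 0 then 241 = 271d^2, so 271·241 = (271d)^2 is a perfect square in Q — but 271·241 = 65311 is not a perfect square (since 271 and 241 are distinct squarefree integers). Contradiction. Hence √241 ∉ Q(√271), so x^2 - 241 stays irreducible over Q(√271) and [Q(√271, √241) : Q(√271)] = 2. By the tower law, [Q(√271, √241) : Q] = 2 · 2 = 4.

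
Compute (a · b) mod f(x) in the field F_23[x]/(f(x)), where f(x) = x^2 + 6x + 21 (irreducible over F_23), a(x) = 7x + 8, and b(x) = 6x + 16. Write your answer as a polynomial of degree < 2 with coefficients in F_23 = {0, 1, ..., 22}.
a · b ≡ 5 (mod f(x))

Multiply in F_23[x]: a(x)·b(x) = (7x + 8)·(6x + 16) = 19x^2 + 22x + 13. This has degree ≥ 2, so divide by f(x) over F_23: 19x^2 + 22x + 13 = (19)·(x^2 + 6x + 21) + (5). Hence a·b ≡ 5 (mod f). (F_23[x]/(f) is a field with 23^2 = 529 elements since f is irreducible of degree 2.)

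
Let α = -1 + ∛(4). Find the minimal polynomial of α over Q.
m_α(x) = x^3 + 3x^2 + 3x - 3

Set β = α + 1 = ∛(4), so β^3 = 4. Then (α + 1)^3 - 4 = 0, i.e. α is a root of g(x) = (x + 1)^3 - 4 = x^3 + 3x^2 + 3x - 3. Since g(x) = h(x + 1) where h(x) = x^3 - 4, and h is irreducible over Q (because 4 is not a perfect cube, so h has no rational root, and a monic cubic with no rational root is irreducible), g is also irreducible (irreducibility is preserved under the substitution x → x + 1). Hence m_α(x) = x^3 + 3x^2 + 3x - 3.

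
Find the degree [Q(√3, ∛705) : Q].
[Q(√3, ∛705) : Q] = 6

Let L = Q(√3, ∛705). Since Q(√3) ⊂ L and [Q(√3):Q] = 2, the tower law gives 2 | [L:Q]. Likewise Q(∛705) ⊂ L with [Q(∛705):Q] = 3 (because 705 is not a perfect cube), so 3 | [L:Q]. As gcd(2,3) = 1, [L:Q] is divisible by 6. Conversely L is generated over Q by √3 and ∛705, so [L:Q] ≤ 2·3 = 6. Therefore [Q(√3, ∛705) : Q] = 6.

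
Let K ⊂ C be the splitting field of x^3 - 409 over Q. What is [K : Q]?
[K : Q] = 6

The roots of x^3 - 409 are ∛409, ω∛409, ω^2∛409 where ω = e^(2πi/3) is a primitive cube root of unity, so K = Q(∛409, ω). Now [Q(∛409):Q] = 3 (since 409 is not a perfect cube, x^3 - 409 is irreducible) and [Q(ω):Q] = 2. Both 2 and 3 divide [K:Q], and [K:Q] ≤ 3·2 = 6, so [K:Q] = 6. (Equivalently: Q(∛409) ⊂ R but ω ∉ R, so [K : Q(∛409)] = 2.)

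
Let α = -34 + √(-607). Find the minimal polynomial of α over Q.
m_α(x) = x^2 + 68x + 1763

From α + 34 = √(-607), squaring gives (α + 34)^2 = -607, i.e. α^2 + 68α + 1156 = -607, so α^2 + 68α + 1763 = 0. The discriminant of x^2 + 68x + 1763 is (68)^2 - 4·(1763) = 4624 - 7052 = -2428, and 4·(-607) is not a perfect square in Q since -607 is squarefree and ≠ 1. Hence x^2 + 68x + 1763 is irreducible over Q and is the minimal polynomial of α.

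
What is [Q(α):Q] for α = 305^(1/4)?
[Q(α):Q] = 4

α is a root of x^4 - 305. By Eisenstein's criterion at the prime p = 5 (which divides the constant term 305 but p^2 = 25 does not, since 305 is squarefree), x^4 - 305 is irreducible over Q. Hence [Q(α):Q] = 4.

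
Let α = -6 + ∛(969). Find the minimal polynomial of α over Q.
m_α(x) = x^3 + 18x^2 + 108x - 753

Set β = α + 6 = ∛(969), so β^3 = 969. Then (α + 6)^3 - 969 = 0, i.e. α is a root of g(x) = (x + 6)^3 - 969 = x^3 + 18x^2 + 108x - 753. Since g(x) = h(x + 6) where h(x) = x^3 - 969, and h is irreducible over Q (because 969 is not a perfect cube, so h has no rational root, and a monic cubic with no rational root is irreducible), g is also irreducible (irreducibility is preserved under the substitution x → x + 6). Hence m_α(x) = x^3 + 18x^2 + 108x - 753.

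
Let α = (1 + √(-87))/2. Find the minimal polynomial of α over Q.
m_α(x) = x^2 - x + 22

From 2α - 1 = √(-87), squaring gives (2α - 1)^2 = -87, i.e. 4α^2 - 4α + 1 = -87, so α^2 - α + (1 + 87)/4 = 0. Since -87 ≡ 1 (mod 4), (1 + 87)/4 = 22 ∈ Z. The polynomial x^2 - x + 22 has discriminant 1 - 4·(22) = -87, which is not a perfect square in Q (d = -87 is squarefree and ≠ 1), so x^2 - x + 22 is irreducible over Q. It is the minimal polynomial of α.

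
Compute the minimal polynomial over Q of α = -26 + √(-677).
m_α(x) = x^2 + 52x + 1353

From α + 26 = √(-677), squaring gives (α + 26)^2 = -677, i.e. α^2 + 52α + 676 = -677, so α^2 + 52α + 1353 = 0. The discriminant of x^2 + 52x + 1353 is (52)^2 - 4·(1353) = 2704 - 5412 = -2708, and 4·(-677) is not a perfect square in Q since -677 is squarefree and ≠ 1. Hence x^2 + 52x + 1353 is irreducible over Q and is the minimal polynomial of α.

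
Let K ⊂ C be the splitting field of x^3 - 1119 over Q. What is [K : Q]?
[K : Q] = 6

The roots of x^3 - 1119 are ∛1119, ω∛1119, ω^2∛1119 where ω = e^(2πi/3) is a primitive cube root of unity, so K = Q(∛1119, ω). Now [Q(∛1119):Q] = 3 (since 1119 is not a perfect cube, x^3 - 1119 is irreducible) and [Q(ω):Q] = 2. Both 2 and 3 divide [K:Q], and [K:Q] ≤ 3·2 = 6, so [K:Q] = 6. (Equivalently: Q(∛1119) ⊂ R but ω ∉ R, so [K : Q(∛1119)] = 2.)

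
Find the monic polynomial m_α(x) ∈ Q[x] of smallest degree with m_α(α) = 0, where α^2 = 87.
m_α(x) = x^2 - 87

α satisfies α^2 - 87 = 0, so x^2 - 87 annihilates α. Since d = 87 is squarefree and ≠ 1, it is not a perfect square in Q, so x^2 - 87 has no rational root and is therefore irreducible over Q (a degree-2 polynomial over a field is irreducible iff it has no root). Hence m_α(x) = x^2 - 87.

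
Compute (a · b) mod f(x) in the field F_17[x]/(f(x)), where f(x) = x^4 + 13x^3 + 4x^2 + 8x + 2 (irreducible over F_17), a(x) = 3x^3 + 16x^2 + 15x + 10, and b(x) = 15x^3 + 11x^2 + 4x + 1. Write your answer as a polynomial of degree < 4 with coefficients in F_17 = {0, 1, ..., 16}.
a · b ≡ 15x^3 + 5x^2 + 10x (mod f(x))

Multiply in F_17[x]: a(x)·b(x) = (3x^3 + 16x^2 + 15x + 10)·(15x^3 + 11x^2 + 4x + 1) = 11x^6 + x^5 + 5x^4 + 8x^3 + 16x^2 + 4x + 10. This has degree ≥ 4, so divide by f(x) over F_17: 11x^6 + x^5 + 5x^4 + 8x^3 + 16x^2 + 4x + 10 = (11x^2 + 11x + 5)·(x^4 + 13x^3 + 4x^2 + 8x + 2) + (15x^3 + 5x^2 + 10x). Hence a·b ≡ 15x^3 + 5x^2 + 10x (mod f). (F_17[x]/(f) is a field with 17^4 = 83521 elements since f is irreducible of degree 4.)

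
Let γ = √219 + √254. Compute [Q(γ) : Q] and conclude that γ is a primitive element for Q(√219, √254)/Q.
[Q(γ) : Q] = 4 (equivalently, Q(γ) = Q(√219, √254))

Obviously Q(γ) ⊆ Q(√219, √254), and [Q(√219, √254):Q] = 4 (since 219, 254 are distinct squarefree integers > 1 with 55626 not a perfect square). To show equality we compute the minimal polynomial of γ. From γ = √219 + √254: γ^2 = 219 + 2√(55626) + 254 = 473 + 2√(55626), so γ^2 - 473 = 2√(55626); squaring, (γ^2 - 473)^2 = 4·55626, i.e. γ^4 - 946γ^2 + 223729 - 222504 = 0, i.e. γ^4 - 946γ^2 + 1225 = 0. So γ is a root of x^4 - 946x^2 + 1225. This polynomial is irreducible over Q: it has no rational root (each ±√219 ± √254 is irrational), and any factorization into two quadratics over Q would force √(55626) ∈ Q (pairing opposite roots) or √219, √254 ∈ Q (other pairings), all impossible. Hence [Q(γ):Q] = 4 = [Q(√219, √254):Q], so Q(γ) = Q(√219, √254).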